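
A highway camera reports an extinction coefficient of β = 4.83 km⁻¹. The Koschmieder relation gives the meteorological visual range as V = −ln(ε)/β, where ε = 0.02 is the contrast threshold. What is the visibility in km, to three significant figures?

V = −ln(0.02) / 4.83 = 3.912 / 4.83 = 0.8099 km.

0.810 km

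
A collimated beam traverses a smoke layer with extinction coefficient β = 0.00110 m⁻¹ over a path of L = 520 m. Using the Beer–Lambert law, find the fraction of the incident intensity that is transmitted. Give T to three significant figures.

τ = β·L = 0.00110 × 520 = 0.5720.
T = exp(−0.5720) = 0.5644.

0.564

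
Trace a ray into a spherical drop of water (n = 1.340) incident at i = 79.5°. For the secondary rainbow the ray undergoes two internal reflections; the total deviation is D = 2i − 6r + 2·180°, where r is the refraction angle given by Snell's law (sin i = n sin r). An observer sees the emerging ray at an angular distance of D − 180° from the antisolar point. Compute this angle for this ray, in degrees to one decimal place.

55.8°

sin r = sin 79.5° / 1.340 = 0.9833/1.340 = 0.7338; r = 47.20°.
D = 2·79.5° − 6·47.20° + 2·180° = 159.00° − 283.22° + 360° = 235.78°.
Angle from antisolar point = D − 180° = 55.78°.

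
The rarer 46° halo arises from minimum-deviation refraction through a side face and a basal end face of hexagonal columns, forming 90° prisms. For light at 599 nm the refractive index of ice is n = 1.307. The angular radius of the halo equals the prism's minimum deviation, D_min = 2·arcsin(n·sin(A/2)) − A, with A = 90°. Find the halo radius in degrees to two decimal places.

45.09°

n·sin(A/2) = 1.307 × sin 45° = 1.307 × 0.7071 = 0.9242.
D_min = 2·arcsin(0.9242) − 90° = 2 × 67.546° − 90° = 45.093°.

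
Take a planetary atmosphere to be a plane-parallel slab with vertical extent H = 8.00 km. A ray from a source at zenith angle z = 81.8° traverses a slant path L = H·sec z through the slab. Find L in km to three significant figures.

sec z = 1/cos 81.8° = 7.0112.
L = 8.00 × 7.0112 = 56.090 km.

56.1 km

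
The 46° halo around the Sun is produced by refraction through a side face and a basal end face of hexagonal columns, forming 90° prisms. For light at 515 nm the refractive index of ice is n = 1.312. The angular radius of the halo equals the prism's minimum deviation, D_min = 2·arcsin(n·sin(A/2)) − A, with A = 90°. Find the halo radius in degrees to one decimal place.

46.2°

n·sin(A/2) = 1.312 × sin 45° = 1.312 × 0.7071 = 0.9277.
D_min = 2·arcsin(0.9277) − 90° = 2 × 68.083° − 90° = 46.166°.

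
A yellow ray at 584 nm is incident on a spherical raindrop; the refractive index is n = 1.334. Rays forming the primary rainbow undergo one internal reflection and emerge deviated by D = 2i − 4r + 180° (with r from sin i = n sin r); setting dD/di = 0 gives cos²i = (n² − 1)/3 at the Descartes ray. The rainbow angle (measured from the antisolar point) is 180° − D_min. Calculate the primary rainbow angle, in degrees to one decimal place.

cos²i = (1.77956 − 1)/3 = 0.25985; i = arccos(0.50976) = 59.352°.
sin r = sin 59.352°/1.334 = 0.64492; r = 40.159°.
D_min = 2·59.352° − 4·40.159° + 180° = 138.067°.
Rainbow angle = 180° − D_min = 41.933°.

41.9°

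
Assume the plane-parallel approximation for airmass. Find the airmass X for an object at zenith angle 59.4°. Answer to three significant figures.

1.96

X = sec z = 1/cos 59.4° = 1/0.5090 = 1.9645.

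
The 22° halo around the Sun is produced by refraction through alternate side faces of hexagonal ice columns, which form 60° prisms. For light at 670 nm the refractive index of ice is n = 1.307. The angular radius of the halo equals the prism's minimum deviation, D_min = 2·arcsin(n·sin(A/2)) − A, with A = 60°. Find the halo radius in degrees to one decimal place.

n·sin(A/2) = 1.307 × sin 30° = 1.307 × 0.5000 = 0.6535.
D_min = 2·arcsin(0.6535) − 60° = 2 × 40.806° − 60° = 21.612°.

21.6°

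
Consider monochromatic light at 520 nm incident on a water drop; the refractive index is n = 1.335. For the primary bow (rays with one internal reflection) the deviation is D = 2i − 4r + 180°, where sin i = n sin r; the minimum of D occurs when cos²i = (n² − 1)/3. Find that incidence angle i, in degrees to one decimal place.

cos²i = (1.335² − 1)/3 = (1.78222 − 1)/3 = 0.26074.
cos i = 0.51063, so i = 59.294°.

59.3°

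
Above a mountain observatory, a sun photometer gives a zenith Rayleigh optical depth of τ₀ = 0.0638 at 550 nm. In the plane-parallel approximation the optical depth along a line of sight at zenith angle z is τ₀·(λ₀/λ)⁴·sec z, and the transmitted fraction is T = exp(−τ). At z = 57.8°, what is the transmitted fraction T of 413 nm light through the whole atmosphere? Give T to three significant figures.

0.686

sec 57.8° = 1.8766.
τ = 0.0638 × (550/413)⁴ × 1.8766 = 0.0638 × 3.1452 × 1.8766 = 0.3766.
T = exp(−0.3766) = 0.6862.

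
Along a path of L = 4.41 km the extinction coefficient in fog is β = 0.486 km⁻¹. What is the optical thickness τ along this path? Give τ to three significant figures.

2.14

τ = β·L = 0.486 × 4.41 = 2.1433.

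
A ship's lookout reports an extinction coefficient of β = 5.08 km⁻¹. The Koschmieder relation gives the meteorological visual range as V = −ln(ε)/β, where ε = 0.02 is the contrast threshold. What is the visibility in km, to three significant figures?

0.770 km

V = −ln(0.02) / 5.08 = 3.912 / 5.08 = 0.7701 km.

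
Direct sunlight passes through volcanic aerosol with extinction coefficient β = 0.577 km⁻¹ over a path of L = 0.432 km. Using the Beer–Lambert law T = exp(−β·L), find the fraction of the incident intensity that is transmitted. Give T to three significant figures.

0.779

τ = β·L = 0.577 × 0.432 = 0.2493.
T = exp(−0.2493) = 0.7794.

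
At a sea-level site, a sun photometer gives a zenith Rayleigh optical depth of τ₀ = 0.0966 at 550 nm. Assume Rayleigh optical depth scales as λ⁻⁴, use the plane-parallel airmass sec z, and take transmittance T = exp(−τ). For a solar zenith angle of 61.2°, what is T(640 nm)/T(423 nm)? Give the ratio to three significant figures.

1.59

Airmass: sec 61.2° = 2.0757.
τ(640 nm) = 0.0966 × (550/640)⁴ × 2.0757 = 0.0966 × 0.5454 × 2.0757 = 0.1094.
τ(423 nm) = 0.0966 × (550/423)⁴ × 2.0757 = 0.0966 × 2.8582 × 2.0757 = 0.5731.
T(640)/T(423) = exp(τ_B − τ_A) = exp(0.4637) = 1.5900.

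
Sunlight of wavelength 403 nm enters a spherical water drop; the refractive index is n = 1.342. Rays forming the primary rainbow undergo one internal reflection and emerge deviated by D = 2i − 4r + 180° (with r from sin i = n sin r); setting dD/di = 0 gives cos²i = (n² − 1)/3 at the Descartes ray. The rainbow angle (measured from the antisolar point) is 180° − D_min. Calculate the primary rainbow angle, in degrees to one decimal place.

cos²i = (1.80096 − 1)/3 = 0.26699; i = arccos(0.51671) = 58.888°.
sin r = sin 58.888°/1.342 = 0.63797; r = 39.641°.
D_min = 2·58.888° − 4·39.641° + 180° = 139.213°.
Rainbow angle = 180° − D_min = 40.787°.

40.8°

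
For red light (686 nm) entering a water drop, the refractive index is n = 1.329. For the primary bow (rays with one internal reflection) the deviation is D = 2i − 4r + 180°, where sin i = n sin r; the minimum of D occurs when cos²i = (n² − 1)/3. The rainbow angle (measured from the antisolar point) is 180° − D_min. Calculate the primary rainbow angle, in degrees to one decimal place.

42.7°

cos²i = (1.76624 − 1)/3 = 0.25541; i = arccos(0.50538) = 59.643°.
sin r = sin 59.643°/1.329 = 0.64928; r = 40.487°.
D_min = 2·59.643° − 4·40.487° + 180° = 137.337°.
Rainbow angle = 180° − D_min = 42.663°.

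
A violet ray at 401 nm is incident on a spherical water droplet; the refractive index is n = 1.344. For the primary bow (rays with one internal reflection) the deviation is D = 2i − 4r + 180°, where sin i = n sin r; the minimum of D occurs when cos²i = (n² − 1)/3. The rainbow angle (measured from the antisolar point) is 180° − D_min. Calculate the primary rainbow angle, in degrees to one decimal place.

cos²i = (1.80634 − 1)/3 = 0.26878; i = arccos(0.51844) = 58.772°.
sin r = sin 58.772°/1.344 = 0.63625; r = 39.512°.
D_min = 2·58.772° − 4·39.512° + 180° = 139.495°.
Rainbow angle = 180° − D_min = 40.505°.

40.5°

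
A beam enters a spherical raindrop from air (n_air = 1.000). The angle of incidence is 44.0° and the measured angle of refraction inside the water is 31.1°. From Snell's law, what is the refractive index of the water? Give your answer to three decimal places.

1.345

n = sin θ_i / sin θ_r = sin 44.0° / sin 31.1° = 0.6947 / 0.5165 = 1.3448.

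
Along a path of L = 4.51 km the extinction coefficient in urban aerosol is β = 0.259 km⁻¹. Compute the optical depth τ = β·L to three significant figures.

τ = β·L = 0.259 × 4.51 = 1.1681.

1.17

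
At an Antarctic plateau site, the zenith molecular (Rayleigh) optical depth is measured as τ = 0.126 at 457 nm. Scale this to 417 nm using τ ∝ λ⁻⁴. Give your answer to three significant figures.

τ(417 nm) = τ(457 nm) × (457/417)⁴ = 0.126 × (1.0959)⁴ = 0.126 × 1.4425 = 0.1818.

0.182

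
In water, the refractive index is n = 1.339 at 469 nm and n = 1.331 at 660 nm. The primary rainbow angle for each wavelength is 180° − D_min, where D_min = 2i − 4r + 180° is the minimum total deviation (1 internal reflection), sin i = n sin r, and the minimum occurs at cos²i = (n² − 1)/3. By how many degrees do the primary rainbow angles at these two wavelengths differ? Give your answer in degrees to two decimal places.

At 469 nm (n = 1.339): cos²i = 0.26431 → i = 59.062°, r = 39.834°, D_min = 138.786°, rainbow angle = 41.214°.
At 660 nm (n = 1.331): cos²i = 0.25719 → i = 59.527°, r = 40.356°, D_min = 137.630°, rainbow angle = 42.370°.
Angular width = |41.214° − 42.370°| = 1.156°.

1.16°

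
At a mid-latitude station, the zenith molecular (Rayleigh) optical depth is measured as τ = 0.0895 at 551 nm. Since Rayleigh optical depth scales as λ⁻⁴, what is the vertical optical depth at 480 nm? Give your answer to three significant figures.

0.155

τ(480 nm) = τ(551 nm) × (551/480)⁴ = 0.0895 × (1.1479)⁴ = 0.0895 × 1.7364 = 0.1554.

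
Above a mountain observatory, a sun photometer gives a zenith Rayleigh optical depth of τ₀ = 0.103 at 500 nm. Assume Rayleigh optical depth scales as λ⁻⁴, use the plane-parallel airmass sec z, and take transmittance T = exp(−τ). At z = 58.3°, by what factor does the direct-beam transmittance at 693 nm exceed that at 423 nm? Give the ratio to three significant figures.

Airmass: sec 58.3° = 1.9031.
τ(693 nm) = 0.103 × (500/693)⁴ × 1.9031 = 0.103 × 0.2710 × 1.9031 = 0.0531.
τ(423 nm) = 0.103 × (500/423)⁴ × 1.9031 = 0.103 × 1.9522 × 1.9031 = 0.3827.
T(693)/T(423) = exp(τ_B − τ_A) = exp(0.3295) = 1.3903.

1.39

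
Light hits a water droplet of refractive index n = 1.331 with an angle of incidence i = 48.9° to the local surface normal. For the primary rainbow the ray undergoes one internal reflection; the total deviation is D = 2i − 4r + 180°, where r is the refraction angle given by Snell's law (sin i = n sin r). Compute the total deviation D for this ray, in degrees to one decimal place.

139.9°

sin r = sin 48.9° / 1.331 = 0.7536/1.331 = 0.5662; r = 34.48°.
D = 2·48.9° − 4·34.48° + 180° = 97.80° − 137.93° + 180° = 139.87°.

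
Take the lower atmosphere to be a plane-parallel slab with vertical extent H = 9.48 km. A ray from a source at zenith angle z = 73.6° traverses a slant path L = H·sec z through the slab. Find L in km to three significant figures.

33.6 km

sec z = 1/cos 73.6° = 3.5418.
L = 9.48 × 3.5418 = 33.576 km.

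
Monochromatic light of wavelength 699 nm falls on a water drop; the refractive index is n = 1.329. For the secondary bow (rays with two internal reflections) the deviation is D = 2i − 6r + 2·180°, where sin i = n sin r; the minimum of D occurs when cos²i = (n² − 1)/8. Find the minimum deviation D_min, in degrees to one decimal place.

229.8°

cos²i = (1.76624 − 1)/8 = 0.09578; i = arccos(0.30948) = 71.972°.
sin r = sin 71.972°/1.329 = 0.71550; r = 45.685°.
D_min = 2·71.972° − 6·45.685° + 360° = 229.837°.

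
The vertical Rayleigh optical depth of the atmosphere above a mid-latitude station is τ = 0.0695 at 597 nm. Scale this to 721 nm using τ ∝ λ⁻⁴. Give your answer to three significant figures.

τ(721 nm) = τ(597 nm) × (597/721)⁴ = 0.0695 × (0.8280)⁴ = 0.0695 × 0.4701 = 0.0327.

0.0327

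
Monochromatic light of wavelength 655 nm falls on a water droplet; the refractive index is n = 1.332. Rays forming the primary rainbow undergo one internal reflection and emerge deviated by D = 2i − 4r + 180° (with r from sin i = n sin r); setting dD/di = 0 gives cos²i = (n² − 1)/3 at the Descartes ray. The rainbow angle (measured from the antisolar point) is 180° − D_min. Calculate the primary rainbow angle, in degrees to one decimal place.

cos²i = (1.77422 − 1)/3 = 0.25807; i = arccos(0.50801) = 59.469°.
sin r = sin 59.469°/1.332 = 0.64666; r = 40.290°.
D_min = 2·59.469° − 4·40.290° + 180° = 137.776°.
Rainbow angle = 180° − D_min = 42.224°.

42.2°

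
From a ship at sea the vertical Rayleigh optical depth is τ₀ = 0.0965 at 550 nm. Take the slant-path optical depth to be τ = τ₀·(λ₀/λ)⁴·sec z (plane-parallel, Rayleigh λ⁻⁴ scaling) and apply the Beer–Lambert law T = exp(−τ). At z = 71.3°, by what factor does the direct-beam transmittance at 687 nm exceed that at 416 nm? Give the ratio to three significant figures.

2.22

Airmass: sec 71.3° = 3.1190.
τ(687 nm) = 0.0965 × (550/687)⁴ × 3.1190 = 0.0965 × 0.4108 × 3.1190 = 0.1236.
τ(416 nm) = 0.0965 × (550/416)⁴ × 3.1190 = 0.0965 × 3.0555 × 3.1190 = 0.9197.
T(687)/T(416) = exp(τ_B − τ_A) = exp(0.7960) = 2.2167.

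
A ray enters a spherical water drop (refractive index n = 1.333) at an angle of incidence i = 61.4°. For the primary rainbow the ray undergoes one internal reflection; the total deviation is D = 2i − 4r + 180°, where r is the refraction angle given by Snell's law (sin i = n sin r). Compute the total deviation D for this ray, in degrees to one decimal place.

138.0°

sin r = sin 61.4° / 1.333 = 0.8780/1.333 = 0.6587; r = 41.20°.
D = 2·61.4° − 4·41.20° + 180° = 122.80° − 164.79° + 180° = 138.01°.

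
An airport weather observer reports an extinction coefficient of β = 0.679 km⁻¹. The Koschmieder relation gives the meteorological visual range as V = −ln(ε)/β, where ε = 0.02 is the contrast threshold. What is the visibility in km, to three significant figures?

V = −ln(0.02) / 0.679 = 3.912 / 0.679 = 5.7614 km.

5.76 km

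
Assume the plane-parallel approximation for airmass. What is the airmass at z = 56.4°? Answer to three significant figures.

1.81

X = sec z = 1/cos 56.4° = 1/0.5534 = 1.8070.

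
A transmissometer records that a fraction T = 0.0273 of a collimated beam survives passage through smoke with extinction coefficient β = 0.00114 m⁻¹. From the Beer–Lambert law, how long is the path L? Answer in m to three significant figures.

3160 m

Beer–Lambert: T = exp(−βL) ⇒ L = −ln(T)/β = −ln(0.0273)/0.00114 = 3.6009/0.00114 = 3159 m.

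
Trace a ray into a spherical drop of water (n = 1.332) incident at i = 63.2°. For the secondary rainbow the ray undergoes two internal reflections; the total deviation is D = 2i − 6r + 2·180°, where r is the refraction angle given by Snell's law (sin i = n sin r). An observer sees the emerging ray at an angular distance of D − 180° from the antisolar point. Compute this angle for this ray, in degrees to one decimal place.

sin r = sin 63.2° / 1.332 = 0.8926/1.332 = 0.6701; r = 42.08°.
D = 2·63.2° − 6·42.08° + 2·180° = 126.40° − 252.45° + 360° = 233.95°.
Angle from antisolar point = D − 180° = 53.95°.

53.9°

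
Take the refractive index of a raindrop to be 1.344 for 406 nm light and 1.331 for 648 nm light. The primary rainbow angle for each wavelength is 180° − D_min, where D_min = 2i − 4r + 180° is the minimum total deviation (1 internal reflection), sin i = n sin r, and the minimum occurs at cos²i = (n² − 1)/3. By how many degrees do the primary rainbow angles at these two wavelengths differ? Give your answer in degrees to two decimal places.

1.86°

At 406 nm (n = 1.344): cos²i = 0.26878 → i = 58.772°, r = 39.512°, D_min = 139.495°, rainbow angle = 40.505°.
At 648 nm (n = 1.331): cos²i = 0.25719 → i = 59.527°, r = 40.356°, D_min = 137.630°, rainbow angle = 42.370°.
Angular width = |40.505° − 42.370°| = 1.865°.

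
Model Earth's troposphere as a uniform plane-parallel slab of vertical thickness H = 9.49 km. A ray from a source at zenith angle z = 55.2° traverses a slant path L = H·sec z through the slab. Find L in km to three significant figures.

16.6 km

sec z = 1/cos 55.2° = 1.7522.
L = 9.49 × 1.7522 = 16.628 km.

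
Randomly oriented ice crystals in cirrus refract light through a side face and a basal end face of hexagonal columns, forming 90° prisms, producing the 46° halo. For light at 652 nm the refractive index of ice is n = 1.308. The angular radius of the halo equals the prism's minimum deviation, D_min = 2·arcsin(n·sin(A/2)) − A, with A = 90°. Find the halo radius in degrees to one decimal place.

n·sin(A/2) = 1.308 × sin 45° = 1.308 × 0.7071 = 0.9249.
D_min = 2·arcsin(0.9249) − 90° = 2 × 67.653° − 90° = 45.305°.

45.3°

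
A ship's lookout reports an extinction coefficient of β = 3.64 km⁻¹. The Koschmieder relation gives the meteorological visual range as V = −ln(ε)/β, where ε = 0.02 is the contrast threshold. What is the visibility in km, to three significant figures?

1.07 km

V = −ln(0.02) / 3.64 = 3.912 / 3.64 = 1.0747 km.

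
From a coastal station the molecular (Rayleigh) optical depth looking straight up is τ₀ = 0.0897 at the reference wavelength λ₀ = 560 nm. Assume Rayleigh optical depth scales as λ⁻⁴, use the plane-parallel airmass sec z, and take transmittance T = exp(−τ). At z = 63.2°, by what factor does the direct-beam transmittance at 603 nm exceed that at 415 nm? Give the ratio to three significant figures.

1.67

Airmass: sec 63.2° = 2.2179.
τ(603 nm) = 0.0897 × (560/603)⁴ × 2.2179 = 0.0897 × 0.7438 × 2.2179 = 0.1480.
τ(415 nm) = 0.0897 × (560/415)⁴ × 2.2179 = 0.0897 × 3.3156 × 2.2179 = 0.6596.
T(603)/T(415) = exp(τ_B − τ_A) = exp(0.5116) = 1.6680.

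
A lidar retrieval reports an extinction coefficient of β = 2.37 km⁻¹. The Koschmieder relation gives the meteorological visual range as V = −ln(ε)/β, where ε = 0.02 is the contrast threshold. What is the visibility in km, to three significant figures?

1.65 km

V = −ln(0.02) / 2.37 = 3.912 / 2.37 = 1.6506 km.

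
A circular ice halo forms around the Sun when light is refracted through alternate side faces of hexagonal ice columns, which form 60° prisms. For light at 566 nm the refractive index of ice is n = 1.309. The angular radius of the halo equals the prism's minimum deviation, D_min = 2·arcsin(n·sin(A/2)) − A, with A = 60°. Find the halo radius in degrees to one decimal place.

n·sin(A/2) = 1.309 × sin 30° = 1.309 × 0.5000 = 0.6545.
D_min = 2·arcsin(0.6545) − 60° = 2 × 40.882° − 60° = 21.763°.

21.8°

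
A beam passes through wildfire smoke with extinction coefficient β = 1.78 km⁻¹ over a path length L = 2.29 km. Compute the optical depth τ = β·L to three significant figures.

τ = β·L = 1.78 × 2.29 = 4.0762.

4.08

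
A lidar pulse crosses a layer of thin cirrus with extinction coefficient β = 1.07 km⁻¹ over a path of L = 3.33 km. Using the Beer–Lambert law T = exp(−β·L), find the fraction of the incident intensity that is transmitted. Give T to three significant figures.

τ = β·L = 1.07 × 3.33 = 3.5631.
T = exp(−3.5631) = 0.0284.

0.0284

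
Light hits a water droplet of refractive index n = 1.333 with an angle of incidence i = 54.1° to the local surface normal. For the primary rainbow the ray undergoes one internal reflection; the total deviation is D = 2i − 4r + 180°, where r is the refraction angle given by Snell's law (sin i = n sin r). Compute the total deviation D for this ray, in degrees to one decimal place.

138.5°

sin r = sin 54.1° / 1.333 = 0.8100/1.333 = 0.6077; r = 37.42°.
D = 2·54.1° − 4·37.42° + 180° = 108.20° − 149.69° + 180° = 138.51°.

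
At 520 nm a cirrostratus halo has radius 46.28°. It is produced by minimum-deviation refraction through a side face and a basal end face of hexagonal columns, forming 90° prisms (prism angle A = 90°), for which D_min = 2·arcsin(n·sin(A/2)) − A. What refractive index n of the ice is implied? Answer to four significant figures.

Rearranging: n = sin((D_min + A)/2) / sin(A/2).
(D_min + A)/2 = (46.28° + 90°)/2 = 68.140°.
n = sin 68.140° / sin 45° = 0.9281 / 0.7071 = 1.3125.

1.313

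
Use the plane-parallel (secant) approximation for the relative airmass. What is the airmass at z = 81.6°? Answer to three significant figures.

X = sec z = 1/cos 81.6° = 1/0.1461 = 6.8454.

6.85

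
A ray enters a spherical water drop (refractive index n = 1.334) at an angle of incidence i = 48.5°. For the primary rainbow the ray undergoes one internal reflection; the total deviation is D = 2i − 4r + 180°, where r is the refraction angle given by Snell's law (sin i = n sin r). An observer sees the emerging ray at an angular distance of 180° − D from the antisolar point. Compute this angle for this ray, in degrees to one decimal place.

sin r = sin 48.5° / 1.334 = 0.7490/1.334 = 0.5614; r = 34.16°.
D = 2·48.5° − 4·34.16° + 180° = 97.00° − 136.62° + 180° = 140.38°.
Angle from antisolar point = 180° − D = 39.62°.

39.6°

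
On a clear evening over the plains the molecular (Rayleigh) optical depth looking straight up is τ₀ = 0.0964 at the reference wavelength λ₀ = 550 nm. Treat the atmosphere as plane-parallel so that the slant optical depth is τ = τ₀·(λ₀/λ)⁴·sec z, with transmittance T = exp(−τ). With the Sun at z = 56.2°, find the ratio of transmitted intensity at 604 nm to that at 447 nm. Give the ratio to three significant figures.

1.32

Airmass: sec 56.2° = 1.7976.
τ(604 nm) = 0.0964 × (550/604)⁴ × 1.7976 = 0.0964 × 0.6875 × 1.7976 = 0.1191.
τ(447 nm) = 0.0964 × (550/447)⁴ × 1.7976 = 0.0964 × 2.2920 × 1.7976 = 0.3972.
T(604)/T(447) = exp(τ_B − τ_A) = exp(0.2780) = 1.3205.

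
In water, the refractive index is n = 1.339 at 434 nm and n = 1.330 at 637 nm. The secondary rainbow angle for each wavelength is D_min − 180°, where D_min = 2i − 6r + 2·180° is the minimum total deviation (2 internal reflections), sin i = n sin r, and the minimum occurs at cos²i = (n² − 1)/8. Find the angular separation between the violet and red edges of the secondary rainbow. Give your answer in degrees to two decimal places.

At 434 nm (n = 1.339): cos²i = 0.09912 → i = 71.650°, r = 45.141°, D_min = 232.451°, rainbow angle = 52.451°.
At 637 nm (n = 1.330): cos²i = 0.09611 → i = 71.940°, r = 45.630°, D_min = 230.101°, rainbow angle = 50.101°.
Angular width = |52.451° − 50.101°| = 2.350°.

2.35°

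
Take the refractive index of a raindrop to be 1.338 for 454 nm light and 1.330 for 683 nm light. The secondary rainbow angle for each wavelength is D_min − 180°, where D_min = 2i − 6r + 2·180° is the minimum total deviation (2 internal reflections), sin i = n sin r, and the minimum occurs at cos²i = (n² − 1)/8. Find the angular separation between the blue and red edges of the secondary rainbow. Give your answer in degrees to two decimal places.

At 454 nm (n = 1.338): cos²i = 0.09878 → i = 71.682°, r = 45.195°, D_min = 232.193°, rainbow angle = 52.193°.
At 683 nm (n = 1.330): cos²i = 0.09611 → i = 71.940°, r = 45.630°, D_min = 230.101°, rainbow angle = 50.101°.
Angular width = |52.193° − 50.101°| = 2.092°.

2.09°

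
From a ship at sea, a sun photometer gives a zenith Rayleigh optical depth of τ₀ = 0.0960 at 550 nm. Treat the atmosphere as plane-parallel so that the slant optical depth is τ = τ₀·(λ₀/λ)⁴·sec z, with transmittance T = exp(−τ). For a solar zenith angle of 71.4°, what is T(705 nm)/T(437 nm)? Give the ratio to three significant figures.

Airmass: sec 71.4° = 3.1352.
τ(705 nm) = 0.0960 × (550/705)⁴ × 3.1352 = 0.0960 × 0.3704 × 3.1352 = 0.1115.
τ(437 nm) = 0.0960 × (550/437)⁴ × 3.1352 = 0.0960 × 2.5091 × 3.1352 = 0.7552.
T(705)/T(437) = exp(τ_B − τ_A) = exp(0.6437) = 1.9035.

1.90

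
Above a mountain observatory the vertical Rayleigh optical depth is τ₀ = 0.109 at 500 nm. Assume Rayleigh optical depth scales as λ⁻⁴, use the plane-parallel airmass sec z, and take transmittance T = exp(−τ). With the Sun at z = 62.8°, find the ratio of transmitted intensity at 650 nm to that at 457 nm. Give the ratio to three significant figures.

1.29

Airmass: sec 62.8° = 2.1877.
τ(650 nm) = 0.109 × (500/650)⁴ × 2.1877 = 0.109 × 0.3501 × 2.1877 = 0.0835.
τ(457 nm) = 0.109 × (500/457)⁴ × 2.1877 = 0.109 × 1.4329 × 2.1877 = 0.3417.
T(650)/T(457) = exp(τ_B − τ_A) = exp(0.2582) = 1.2946.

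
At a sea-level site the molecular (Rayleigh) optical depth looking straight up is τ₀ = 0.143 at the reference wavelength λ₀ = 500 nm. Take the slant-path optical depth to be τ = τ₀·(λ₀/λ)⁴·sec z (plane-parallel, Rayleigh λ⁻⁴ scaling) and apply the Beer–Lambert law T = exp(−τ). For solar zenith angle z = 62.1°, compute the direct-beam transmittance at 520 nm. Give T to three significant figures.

sec 62.1° = 2.1371.
τ = 0.143 × (500/520)⁴ × 2.1371 = 0.143 × 0.8548 × 2.1371 = 0.2612.
T = exp(−0.2612) = 0.7701.

0.770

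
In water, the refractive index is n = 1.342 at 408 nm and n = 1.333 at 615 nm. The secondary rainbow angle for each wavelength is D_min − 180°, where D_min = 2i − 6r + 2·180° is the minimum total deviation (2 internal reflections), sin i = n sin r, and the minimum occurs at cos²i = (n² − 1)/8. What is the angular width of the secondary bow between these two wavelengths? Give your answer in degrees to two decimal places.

At 408 nm (n = 1.342): cos²i = 0.10012 → i = 71.554°, r = 44.981°, D_min = 233.222°, rainbow angle = 53.222°.
At 615 nm (n = 1.333): cos²i = 0.09711 → i = 71.843°, r = 45.466°, D_min = 230.891°, rainbow angle = 50.891°.
Angular width = |53.222° − 50.891°| = 2.331°.

2.33°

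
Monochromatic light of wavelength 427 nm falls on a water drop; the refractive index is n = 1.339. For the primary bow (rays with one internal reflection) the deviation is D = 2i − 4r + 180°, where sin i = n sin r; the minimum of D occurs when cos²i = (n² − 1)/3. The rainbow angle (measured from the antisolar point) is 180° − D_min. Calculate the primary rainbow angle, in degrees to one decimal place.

cos²i = (1.79292 − 1)/3 = 0.26431; i = arccos(0.51411) = 59.062°.
sin r = sin 59.062°/1.339 = 0.64057; r = 39.834°.
D_min = 2·59.062° − 4·39.834° + 180° = 138.786°.
Rainbow angle = 180° − D_min = 41.214°.

41.2°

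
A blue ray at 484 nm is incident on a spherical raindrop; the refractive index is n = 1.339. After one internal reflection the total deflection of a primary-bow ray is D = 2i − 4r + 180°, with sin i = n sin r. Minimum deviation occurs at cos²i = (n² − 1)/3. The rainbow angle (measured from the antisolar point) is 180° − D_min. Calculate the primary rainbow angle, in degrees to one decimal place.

41.2°

cos²i = (1.79292 − 1)/3 = 0.26431; i = arccos(0.51411) = 59.062°.
sin r = sin 59.062°/1.339 = 0.64057; r = 39.834°.
D_min = 2·59.062° − 4·39.834° + 180° = 138.786°.
Rainbow angle = 180° − D_min = 41.214°.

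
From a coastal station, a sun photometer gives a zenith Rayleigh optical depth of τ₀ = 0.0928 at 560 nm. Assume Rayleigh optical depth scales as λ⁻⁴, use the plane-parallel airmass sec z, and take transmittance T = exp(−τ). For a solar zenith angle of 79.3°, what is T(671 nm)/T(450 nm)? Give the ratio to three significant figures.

2.60

Airmass: sec 79.3° = 5.3860.
τ(671 nm) = 0.0928 × (560/671)⁴ × 5.3860 = 0.0928 × 0.4851 × 5.3860 = 0.2425.
τ(450 nm) = 0.0928 × (560/450)⁴ × 5.3860 = 0.0928 × 2.3983 × 5.3860 = 1.1987.
T(671)/T(450) = exp(τ_B − τ_A) = exp(0.9562) = 2.6019.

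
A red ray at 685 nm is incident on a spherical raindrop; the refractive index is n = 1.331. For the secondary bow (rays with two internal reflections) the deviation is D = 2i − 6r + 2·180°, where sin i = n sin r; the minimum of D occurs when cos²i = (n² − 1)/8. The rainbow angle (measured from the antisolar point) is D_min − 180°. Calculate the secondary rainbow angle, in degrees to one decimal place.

50.4°

cos²i = (1.77156 − 1)/8 = 0.09645; i = arccos(0.31056) = 71.907°.
sin r = sin 71.907°/1.331 = 0.71417; r = 45.575°.
D_min = 2·71.907° − 6·45.575° + 360° = 230.365°.
Rainbow angle = D_min − 180° = 50.365°.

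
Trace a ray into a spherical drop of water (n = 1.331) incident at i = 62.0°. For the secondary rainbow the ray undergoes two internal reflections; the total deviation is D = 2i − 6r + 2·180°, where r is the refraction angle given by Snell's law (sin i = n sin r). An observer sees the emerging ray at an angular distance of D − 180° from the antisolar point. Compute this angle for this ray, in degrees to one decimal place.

sin r = sin 62.0° / 1.331 = 0.8829/1.331 = 0.6634; r = 41.56°.
D = 2·62.0° − 6·41.56° + 2·180° = 124.00° − 249.35° + 360° = 234.65°.
Angle from antisolar point = D − 180° = 54.65°.

54.7°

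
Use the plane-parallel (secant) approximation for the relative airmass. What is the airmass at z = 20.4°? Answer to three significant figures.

X = sec z = 1/cos 20.4° = 1/0.9373 = 1.0669.

1.07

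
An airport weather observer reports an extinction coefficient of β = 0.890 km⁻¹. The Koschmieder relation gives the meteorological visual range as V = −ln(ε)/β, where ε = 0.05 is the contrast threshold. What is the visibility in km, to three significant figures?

3.37 km

V = −ln(0.05) / 0.890 = 2.996 / 0.890 = 3.3660 km.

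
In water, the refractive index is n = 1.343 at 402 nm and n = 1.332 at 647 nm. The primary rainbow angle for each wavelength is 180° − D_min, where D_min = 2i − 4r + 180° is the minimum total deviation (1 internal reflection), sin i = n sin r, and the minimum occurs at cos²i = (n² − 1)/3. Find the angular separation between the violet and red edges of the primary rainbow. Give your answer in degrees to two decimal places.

At 402 nm (n = 1.343): cos²i = 0.26788 → i = 58.830°, r = 39.577°, D_min = 139.354°, rainbow angle = 40.646°.
At 647 nm (n = 1.332): cos²i = 0.25807 → i = 59.469°, r = 40.290°, D_min = 137.776°, rainbow angle = 42.224°.
Angular width = |40.646° − 42.224°| = 1.578°.

1.58°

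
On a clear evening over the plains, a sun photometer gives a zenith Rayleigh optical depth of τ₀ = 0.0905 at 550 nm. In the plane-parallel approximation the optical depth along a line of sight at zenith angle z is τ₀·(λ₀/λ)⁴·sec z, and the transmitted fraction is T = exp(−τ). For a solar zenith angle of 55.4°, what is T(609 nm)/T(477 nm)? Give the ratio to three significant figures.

Airmass: sec 55.4° = 1.7610.
τ(609 nm) = 0.0905 × (550/609)⁴ × 1.7610 = 0.0905 × 0.6652 × 1.7610 = 0.1060.
τ(477 nm) = 0.0905 × (550/477)⁴ × 1.7610 = 0.0905 × 1.7676 × 1.7610 = 0.2817.
T(609)/T(477) = exp(τ_B − τ_A) = exp(0.1757) = 1.1921.

1.19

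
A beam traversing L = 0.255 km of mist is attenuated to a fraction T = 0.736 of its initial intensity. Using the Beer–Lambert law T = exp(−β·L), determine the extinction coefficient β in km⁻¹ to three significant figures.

Beer–Lambert: T = exp(−βL) ⇒ β = −ln(T)/L = −ln(0.736)/0.255 = 0.3065/0.255 = 1.202 km⁻¹.

1.20 km⁻¹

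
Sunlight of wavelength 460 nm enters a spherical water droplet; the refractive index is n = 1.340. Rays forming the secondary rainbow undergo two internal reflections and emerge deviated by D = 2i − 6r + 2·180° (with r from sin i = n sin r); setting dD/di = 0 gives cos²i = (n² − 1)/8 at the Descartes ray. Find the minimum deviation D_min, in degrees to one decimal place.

232.7°

cos²i = (1.79560 − 1)/8 = 0.09945; i = arccos(0.31536) = 71.618°.
sin r = sin 71.618°/1.340 = 0.70819; r = 45.088°.
D_min = 2·71.618° − 6·45.088° + 360° = 232.709°.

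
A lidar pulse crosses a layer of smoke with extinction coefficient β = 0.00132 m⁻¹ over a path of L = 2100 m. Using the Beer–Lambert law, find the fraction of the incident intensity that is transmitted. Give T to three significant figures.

τ = β·L = 0.00132 × 2100 = 2.7720.
T = exp(−2.7720) = 0.0625.

0.0625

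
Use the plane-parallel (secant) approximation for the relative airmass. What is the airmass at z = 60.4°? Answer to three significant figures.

2.02

X = sec z = 1/cos 60.4° = 1/0.4939 = 2.0245.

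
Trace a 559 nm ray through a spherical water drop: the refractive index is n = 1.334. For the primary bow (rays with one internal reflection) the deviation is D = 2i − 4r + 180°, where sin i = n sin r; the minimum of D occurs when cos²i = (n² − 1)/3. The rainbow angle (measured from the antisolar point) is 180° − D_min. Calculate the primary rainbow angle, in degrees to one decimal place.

cos²i = (1.77956 − 1)/3 = 0.25985; i = arccos(0.50976) = 59.352°.
sin r = sin 59.352°/1.334 = 0.64492; r = 40.159°.
D_min = 2·59.352° − 4·40.159° + 180° = 138.067°.
Rainbow angle = 180° − D_min = 41.933°.

41.9°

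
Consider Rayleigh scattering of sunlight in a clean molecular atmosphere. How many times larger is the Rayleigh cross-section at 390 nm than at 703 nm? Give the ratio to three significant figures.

Rayleigh scattering ∝ λ⁻⁴, so the ratio of coefficients is the inverse fourth power of the wavelength ratio.
σ(390)/σ(703) = (703/390)⁴ = (1.8026)⁴ = 10.56.

10.6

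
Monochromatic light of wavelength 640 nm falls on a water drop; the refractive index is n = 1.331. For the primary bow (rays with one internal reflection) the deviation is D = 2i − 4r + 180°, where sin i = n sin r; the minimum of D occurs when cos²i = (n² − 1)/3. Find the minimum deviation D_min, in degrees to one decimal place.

cos²i = (1.77156 − 1)/3 = 0.25719; i = arccos(0.50714) = 59.527°.
sin r = sin 59.527°/1.331 = 0.64753; r = 40.356°.
D_min = 2·59.527° − 4·40.356° + 180° = 137.630°.

137.6°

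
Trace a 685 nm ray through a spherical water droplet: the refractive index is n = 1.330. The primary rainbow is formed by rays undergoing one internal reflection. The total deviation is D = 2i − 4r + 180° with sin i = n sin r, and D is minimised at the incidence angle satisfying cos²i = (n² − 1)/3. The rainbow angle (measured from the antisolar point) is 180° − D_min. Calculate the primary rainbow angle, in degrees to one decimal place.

42.5°

cos²i = (1.76890 − 1)/3 = 0.25630; i = arccos(0.50626) = 59.585°.
sin r = sin 59.585°/1.330 = 0.64841; r = 40.422°.
D_min = 2·59.585° − 4·40.422° + 180° = 137.484°.
Rainbow angle = 180° − D_min = 42.516°.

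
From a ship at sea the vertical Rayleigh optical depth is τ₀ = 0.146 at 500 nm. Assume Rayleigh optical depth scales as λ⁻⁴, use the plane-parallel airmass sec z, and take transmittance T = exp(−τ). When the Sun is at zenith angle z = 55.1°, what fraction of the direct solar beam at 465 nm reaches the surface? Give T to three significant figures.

0.711

sec 55.1° = 1.7478.
τ = 0.146 × (500/465)⁴ × 1.7478 = 0.146 × 1.3368 × 1.7478 = 0.3411.
T = exp(−0.3411) = 0.7110.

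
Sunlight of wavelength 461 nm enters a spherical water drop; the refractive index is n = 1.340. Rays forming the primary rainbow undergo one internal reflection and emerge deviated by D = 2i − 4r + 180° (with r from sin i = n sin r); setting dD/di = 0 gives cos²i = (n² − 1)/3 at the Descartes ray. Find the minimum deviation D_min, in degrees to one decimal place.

cos²i = (1.79560 − 1)/3 = 0.26520; i = arccos(0.51498) = 59.004°.
sin r = sin 59.004°/1.340 = 0.63971; r = 39.770°.
D_min = 2·59.004° − 4·39.770° + 180° = 138.929°.

138.9°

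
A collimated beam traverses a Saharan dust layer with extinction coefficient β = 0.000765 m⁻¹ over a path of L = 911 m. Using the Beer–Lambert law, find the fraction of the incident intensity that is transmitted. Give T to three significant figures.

τ = β·L = 0.000765 × 911 = 0.6969.
T = exp(−0.6969) = 0.4981.

0.498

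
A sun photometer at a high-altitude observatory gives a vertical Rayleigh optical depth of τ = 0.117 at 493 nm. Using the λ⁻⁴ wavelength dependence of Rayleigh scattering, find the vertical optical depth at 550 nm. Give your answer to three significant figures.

0.0755

τ(550 nm) = τ(493 nm) × (493/550)⁴ = 0.117 × (0.8964)⁴ = 0.117 × 0.6456 = 0.0755.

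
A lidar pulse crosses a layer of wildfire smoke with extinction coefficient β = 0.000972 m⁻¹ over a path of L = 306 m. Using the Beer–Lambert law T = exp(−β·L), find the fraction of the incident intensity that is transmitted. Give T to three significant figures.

0.743

τ = β·L = 0.000972 × 306 = 0.2974.
T = exp(−0.2974) = 0.7427.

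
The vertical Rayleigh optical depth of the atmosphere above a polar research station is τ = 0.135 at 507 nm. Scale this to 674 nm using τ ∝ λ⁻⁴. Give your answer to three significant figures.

0.0432

τ(674 nm) = τ(507 nm) × (507/674)⁴ = 0.135 × (0.7522)⁴ = 0.135 × 0.3202 = 0.0432.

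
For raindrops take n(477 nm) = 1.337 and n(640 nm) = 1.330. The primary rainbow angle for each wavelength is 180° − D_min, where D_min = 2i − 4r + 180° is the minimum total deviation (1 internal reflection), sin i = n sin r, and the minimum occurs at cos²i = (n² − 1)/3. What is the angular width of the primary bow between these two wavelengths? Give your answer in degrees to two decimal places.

1.02°

At 477 nm (n = 1.337): cos²i = 0.26252 → i = 59.178°, r = 39.964°, D_min = 138.500°, rainbow angle = 41.500°.
At 640 nm (n = 1.330): cos²i = 0.25630 → i = 59.585°, r = 40.422°, D_min = 137.484°, rainbow angle = 42.516°.
Angular width = |41.500° − 42.516°| = 1.016°.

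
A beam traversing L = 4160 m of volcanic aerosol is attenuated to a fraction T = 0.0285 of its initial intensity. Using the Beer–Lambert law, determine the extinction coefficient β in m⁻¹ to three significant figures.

Beer–Lambert: T = exp(−βL) ⇒ β = −ln(T)/L = −ln(0.0285)/4160 = 3.5579/4160 = 0.0008553 m⁻¹.

0.000855 m⁻¹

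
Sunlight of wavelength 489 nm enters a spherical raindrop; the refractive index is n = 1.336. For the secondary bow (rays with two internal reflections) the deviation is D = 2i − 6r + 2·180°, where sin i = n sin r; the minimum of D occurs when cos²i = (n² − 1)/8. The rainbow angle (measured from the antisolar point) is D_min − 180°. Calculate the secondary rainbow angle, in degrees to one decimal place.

51.7°

cos²i = (1.78490 − 1)/8 = 0.09811; i = arccos(0.31323) = 71.746°.
sin r = sin 71.746°/1.336 = 0.71084; r = 45.303°.
D_min = 2·71.746° − 6·45.303° + 360° = 231.674°.
Rainbow angle = D_min − 180° = 51.674°.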